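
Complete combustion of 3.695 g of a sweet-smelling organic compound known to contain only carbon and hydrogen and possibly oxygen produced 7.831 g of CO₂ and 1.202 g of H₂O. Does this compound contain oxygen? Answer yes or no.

yes

mol C = 7.831 g CO₂ ÷ 44.009 g/mol = 0.17794 mol
mol H = 2 × 1.202 g H₂O ÷ 18.015 g/mol = 0.13344 mol
C and H account for only 2.2718 g of the 3.695 g sample; the remaining 1.4232 g must be oxygen.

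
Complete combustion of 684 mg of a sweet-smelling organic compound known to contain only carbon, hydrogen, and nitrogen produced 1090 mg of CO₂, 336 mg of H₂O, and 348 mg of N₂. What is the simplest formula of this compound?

C2H3N2

mol C = 1.09 g CO₂ ÷ 44.009 g/mol = 0.02477 mol
mol H = 2 × 0.336 g H₂O ÷ 18.015 g/mol = 0.03730 mol
mol N = 2 × 0.348 g N₂ ÷ 28.014 g/mol = 0.02484 mol
Divide by the smallest (0.02477 mol): C 1.000, H 1.506, N 1.003
Multiplying each by 2 gives whole numbers: C 2.00, H 3.01, N 2.01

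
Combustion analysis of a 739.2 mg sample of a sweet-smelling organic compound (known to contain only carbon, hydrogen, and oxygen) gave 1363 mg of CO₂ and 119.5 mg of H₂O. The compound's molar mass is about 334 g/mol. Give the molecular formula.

mol C = 1.363 g CO₂ ÷ 44.009 g/mol = 0.030971 mol
mol H = 2 × 0.1195 g H₂O ÷ 18.015 g/mol = 0.013267 mol
mass O = 0.7392 − (0.37199 + 0.013373) = 0.35384 g → mol O = 0.35384 ÷ 15.999 = 0.022116 mol
Divide by the smallest (0.013267 mol): C 2.334, H 1.000, O 1.667
Multiplying each by 3 gives whole numbers: C 7.00, H 3.00, O 5.00
Empirical formula: C7H3O5
Empirical-formula mass = 167.10 g/mol; 334 ÷ 167.10 ≈ 2, so the molecular formula is C14H6O10.

C14H6O10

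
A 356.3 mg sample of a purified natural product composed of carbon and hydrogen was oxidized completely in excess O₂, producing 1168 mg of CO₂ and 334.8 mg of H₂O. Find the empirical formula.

C5H7

mol C = 1.168 g CO₂ ÷ 44.009 g/mol = 0.026540 mol
mol H = 2 × 0.3348 g H₂O ÷ 18.015 g/mol = 0.037169 mol
Divide by the smallest (0.026540 mol): C 1.000, H 1.400
Multiplying each by 5 gives whole numbers: C 5.00, H 7.00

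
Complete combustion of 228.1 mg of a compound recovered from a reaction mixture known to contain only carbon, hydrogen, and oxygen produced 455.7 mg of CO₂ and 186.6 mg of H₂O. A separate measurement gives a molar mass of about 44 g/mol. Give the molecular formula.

C2H4O

mol C = 0.4557 g CO₂ ÷ 44.009 g/mol = 0.010355 mol
mol H = 2 × 0.1866 g H₂O ÷ 18.015 g/mol = 0.020716 mol
mass O = 0.2281 − (0.12437 + 0.020882) = 0.082848 g → mol O = 0.082848 ÷ 15.999 = 0.0051783 mol
Divide by the smallest (0.0051783 mol): C 2.000, H 4.001, O 1.000
Empirical formula: C2H4O
Empirical-formula mass = 44.05 g/mol; 44 ÷ 44.05 ≈ 1, so the molecular formula is C2H4O.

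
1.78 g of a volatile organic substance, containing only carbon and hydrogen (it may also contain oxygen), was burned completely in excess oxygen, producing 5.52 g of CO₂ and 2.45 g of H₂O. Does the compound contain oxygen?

mol C = 5.52 g CO₂ ÷ 44.009 g/mol = 0.1254 mol
mol H = 2 × 2.45 g H₂O ÷ 18.015 g/mol = 0.2720 mol
C and H together account for 1.781 g — essentially the entire 1.78 g sample — so the compound contains no oxygen.

no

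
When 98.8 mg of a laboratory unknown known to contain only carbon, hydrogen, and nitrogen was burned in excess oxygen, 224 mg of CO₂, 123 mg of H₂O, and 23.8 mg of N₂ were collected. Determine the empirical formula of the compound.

mol C = 0.224 g CO₂ ÷ 44.009 g/mol = 0.005090 mol
mol H = 2 × 0.123 g H₂O ÷ 18.015 g/mol = 0.01366 mol
mol N = 2 × 0.0238 g N₂ ÷ 28.014 g/mol = 0.001699 mol
Divide by the smallest (0.001699 mol): C 2.996, H 8.037, N 1.000

C3H8N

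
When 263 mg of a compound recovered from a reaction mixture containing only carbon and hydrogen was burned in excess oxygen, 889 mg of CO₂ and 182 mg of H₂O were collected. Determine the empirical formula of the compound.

CH

mol C = 0.889 g CO₂ ÷ 44.009 g/mol = 0.02020 mol
mol H = 2 × 0.182 g H₂O ÷ 18.015 g/mol = 0.02021 mol
Divide by the smallest (0.02020 mol): C 1.000, H 1.000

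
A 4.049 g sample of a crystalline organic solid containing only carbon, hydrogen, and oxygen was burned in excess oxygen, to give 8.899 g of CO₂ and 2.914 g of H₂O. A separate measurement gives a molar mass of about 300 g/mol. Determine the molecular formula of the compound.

C15H24O6

mol C = 8.899 g CO₂ ÷ 44.009 g/mol = 0.20221 mol
mol H = 2 × 2.914 g H₂O ÷ 18.015 g/mol = 0.32351 mol
mass O = 4.049 − (2.4287 + 0.32610) = 1.2942 g → mol O = 1.2942 ÷ 15.999 = 0.080891 mol
Divide by the smallest (0.080891 mol): C 2.500, H 3.999, O 1.000
Multiplying each by 2 gives whole numbers: C 5.00, H 8.00, O 2.00
Empirical formula: C5H8O2
Empirical-formula mass = 100.12 g/mol; 300 ÷ 100.12 ≈ 3, so the molecular formula is C15H24O6.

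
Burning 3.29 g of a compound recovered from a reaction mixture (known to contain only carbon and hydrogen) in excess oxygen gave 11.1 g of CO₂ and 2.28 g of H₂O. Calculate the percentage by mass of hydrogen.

7.8%

mol C = 11.1 g CO₂ ÷ 44.009 g/mol = 0.2522 mol
mol H = 2 × 2.28 g H₂O ÷ 18.015 g/mol = 0.2531 mol
mass % H = 0.2551 g ÷ 3.29 g × 100%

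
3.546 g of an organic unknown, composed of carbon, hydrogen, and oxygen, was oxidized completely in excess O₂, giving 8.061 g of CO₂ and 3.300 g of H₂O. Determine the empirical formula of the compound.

mol C = 8.061 g CO₂ ÷ 44.009 g/mol = 0.18317 mol
mol H = 2 × 3.300 g H₂O ÷ 18.015 g/mol = 0.36636 mol
mass O = 3.546 − (2.2000 + 0.36929) = 0.97669 g → mol O = 0.97669 ÷ 15.999 = 0.061047 mol
Divide by the smallest (0.061047 mol): C 3.000, H 6.001, O 1.000

C3H6O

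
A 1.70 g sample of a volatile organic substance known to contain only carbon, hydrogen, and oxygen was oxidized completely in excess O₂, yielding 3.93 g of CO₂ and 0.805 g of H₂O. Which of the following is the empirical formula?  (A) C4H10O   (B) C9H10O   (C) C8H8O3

(C) C8H8O3

mol C = 3.93 g CO₂ ÷ 44.009 g/mol = 0.08930 mol
mol H = 2 × 0.805 g H₂O ÷ 18.015 g/mol = 0.08937 mol
mass O = 1.70 − (1.073 + 0.09008) = 0.5373 g → mol O = 0.5373 ÷ 15.999 = 0.03359 mol
Divide by the smallest (0.03359 mol): C 2.659, H 2.661, O 1.000
Multiplying each by 3 gives whole numbers: C 7.98, H 7.98, O 3.00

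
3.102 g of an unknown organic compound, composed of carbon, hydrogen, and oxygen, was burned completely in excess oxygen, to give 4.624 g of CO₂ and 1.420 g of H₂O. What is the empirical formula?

mol C = 4.624 g CO₂ ÷ 44.009 g/mol = 0.10507 mol
mol H = 2 × 1.420 g H₂O ÷ 18.015 g/mol = 0.15765 mol
mass O = 3.102 − (1.2620 + 0.15891) = 1.6811 g → mol O = 1.6811 ÷ 15.999 = 0.10508 mol
Divide by the smallest (0.10507 mol): C 1.000, H 1.500, O 1.000
Multiplying each by 2 gives whole numbers: C 2.00, H 3.00, O 2.00

C2H3O2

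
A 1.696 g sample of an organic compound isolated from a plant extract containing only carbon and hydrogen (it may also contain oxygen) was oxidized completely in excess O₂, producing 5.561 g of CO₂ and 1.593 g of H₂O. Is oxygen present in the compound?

no

mol C = 5.561 g CO₂ ÷ 44.009 g/mol = 0.12636 mol
mol H = 2 × 1.593 g H₂O ÷ 18.015 g/mol = 0.17685 mol
C and H together account for 1.6960 g — essentially the entire 1.696 g sample — so the compound contains no oxygen.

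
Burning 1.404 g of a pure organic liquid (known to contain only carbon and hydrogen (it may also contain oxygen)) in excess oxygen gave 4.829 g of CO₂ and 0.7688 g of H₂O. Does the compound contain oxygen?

no

mol C = 4.829 g CO₂ ÷ 44.009 g/mol = 0.10973 mol
mol H = 2 × 0.7688 g H₂O ÷ 18.015 g/mol = 0.085351 mol
C and H together account for 1.4040 g — essentially the entire 1.404 g sample — so the compound contains no oxygen.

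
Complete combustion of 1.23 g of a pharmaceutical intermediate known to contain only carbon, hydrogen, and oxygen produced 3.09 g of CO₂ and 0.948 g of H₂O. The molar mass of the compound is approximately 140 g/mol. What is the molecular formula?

mol C = 3.09 g CO₂ ÷ 44.009 g/mol = 0.07021 mol
mol H = 2 × 0.948 g H₂O ÷ 18.015 g/mol = 0.1052 mol
mass O = 1.23 − (0.8433 + 0.1061) = 0.2806 g → mol O = 0.2806 ÷ 15.999 = 0.01754 mol
Divide by the smallest (0.01754 mol): C 4.004, H 6.001, O 1.000
Empirical formula: C4H6O
Empirical-formula mass = 70.09 g/mol; 140 ÷ 70.09 ≈ 2, so the molecular formula is C8H12O2.

C8H12O2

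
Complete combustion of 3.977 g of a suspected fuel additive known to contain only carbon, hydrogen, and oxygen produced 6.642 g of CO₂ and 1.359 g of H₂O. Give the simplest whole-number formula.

C6H6O5

mol C = 6.642 g CO₂ ÷ 44.009 g/mol = 0.15092 mol
mol H = 2 × 1.359 g H₂O ÷ 18.015 g/mol = 0.15087 mol
mass O = 3.977 − (1.8127 + 0.15208) = 2.0122 g → mol O = 2.0122 ÷ 15.999 = 0.12577 mol
Divide by the smallest (0.12577 mol): C 1.200, H 1.200, O 1.000
Multiplying each by 5 gives whole numbers: C 6.00, H 6.00, O 5.00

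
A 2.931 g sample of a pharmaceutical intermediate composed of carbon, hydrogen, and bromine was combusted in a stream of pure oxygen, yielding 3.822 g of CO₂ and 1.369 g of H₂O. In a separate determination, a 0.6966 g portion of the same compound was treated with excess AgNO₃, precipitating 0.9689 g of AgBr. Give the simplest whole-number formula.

C4H7Br

mol C = 3.822 g CO₂ ÷ 44.009 g/mol = 0.086846 mol
mol H = 2 × 1.369 g H₂O ÷ 18.015 g/mol = 0.15198 mol
From the AgBr data: mol Br per gram of compound = (0.9689 ÷ 187.772) ÷ 0.6966 = 0.0074074 mol/g, so in the 2.931 g combustion sample mol Br = 0.021711 mol
Divide by the smallest (0.021711 mol): C 4.000, H 7.000, Br 1.000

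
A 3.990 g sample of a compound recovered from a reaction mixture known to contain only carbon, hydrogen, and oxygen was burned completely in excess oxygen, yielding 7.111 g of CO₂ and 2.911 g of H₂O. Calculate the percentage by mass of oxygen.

mol C = 7.111 g CO₂ ÷ 44.009 g/mol = 0.16158 mol
mol H = 2 × 2.911 g H₂O ÷ 18.015 g/mol = 0.32318 mol
mass O = 3.990 − (1.9407 + 0.32576) = 1.7235 g → mol O = 1.7235 ÷ 15.999 = 0.10773 mol
mass % O = 1.7235 g ÷ 3.990 g × 100%

43.20%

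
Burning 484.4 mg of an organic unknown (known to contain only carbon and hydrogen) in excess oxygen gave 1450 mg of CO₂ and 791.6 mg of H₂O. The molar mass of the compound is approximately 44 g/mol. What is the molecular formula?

mol C = 1.450 g CO₂ ÷ 44.009 g/mol = 0.032948 mol
mol H = 2 × 0.7916 g H₂O ÷ 18.015 g/mol = 0.087882 mol
Divide by the smallest (0.032948 mol): C 1.000, H 2.667
Multiplying each by 3 gives whole numbers: C 3.00, H 8.00
Empirical formula: C3H8
Empirical-formula mass = 44.10 g/mol; 44 ÷ 44.10 ≈ 1, so the molecular formula is C3H8.

C3H8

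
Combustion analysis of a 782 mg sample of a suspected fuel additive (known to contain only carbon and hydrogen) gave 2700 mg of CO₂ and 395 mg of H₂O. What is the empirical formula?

mol C = 2.70 g CO₂ ÷ 44.009 g/mol = 0.06135 mol
mol H = 2 × 0.395 g H₂O ÷ 18.015 g/mol = 0.04385 mol
Divide by the smallest (0.04385 mol): C 1.399, H 1.000
Multiplying each by 5 gives whole numbers: C 7.00, H 5.00

C7H5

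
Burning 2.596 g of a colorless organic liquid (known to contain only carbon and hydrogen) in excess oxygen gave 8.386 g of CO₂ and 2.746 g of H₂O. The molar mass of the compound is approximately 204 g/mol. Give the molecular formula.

mol C = 8.386 g CO₂ ÷ 44.009 g/mol = 0.19055 mol
mol H = 2 × 2.746 g H₂O ÷ 18.015 g/mol = 0.30486 mol
Divide by the smallest (0.19055 mol): C 1.000, H 1.600
Multiplying each by 5 gives whole numbers: C 5.00, H 8.00
Empirical formula: C5H8
Empirical-formula mass = 68.12 g/mol; 204 ÷ 68.12 ≈ 3, so the molecular formula is C15H24.

C15H24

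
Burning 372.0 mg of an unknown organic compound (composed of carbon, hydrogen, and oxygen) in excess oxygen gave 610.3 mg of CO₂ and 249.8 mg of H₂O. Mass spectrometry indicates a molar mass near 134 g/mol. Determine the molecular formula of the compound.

C5H10O4

mol C = 0.6103 g CO₂ ÷ 44.009 g/mol = 0.013868 mol
mol H = 2 × 0.2498 g H₂O ÷ 18.015 g/mol = 0.027732 mol
mass O = 0.3720 − (0.16656 + 0.027954) = 0.17748 g → mol O = 0.17748 ÷ 15.999 = 0.011093 mol
Divide by the smallest (0.011093 mol): C 1.250, H 2.500, O 1.000
Multiplying each by 4 gives whole numbers: C 5.00, H 10.00, O 4.00
Empirical formula: C5H10O4
Empirical-formula mass = 134.13 g/mol; 134 ÷ 134.13 ≈ 1, so the molecular formula is C5H10O4.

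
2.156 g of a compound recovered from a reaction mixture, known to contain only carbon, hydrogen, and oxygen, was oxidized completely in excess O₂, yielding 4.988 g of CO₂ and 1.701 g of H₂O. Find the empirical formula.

mol C = 4.988 g CO₂ ÷ 44.009 g/mol = 0.11334 mol
mol H = 2 × 1.701 g H₂O ÷ 18.015 g/mol = 0.18884 mol
mass O = 2.156 − (1.3613 + 0.19035) = 0.60431 g → mol O = 0.60431 ÷ 15.999 = 0.037772 mol
Divide by the smallest (0.037772 mol): C 3.001, H 5.000, O 1.000

C3H5O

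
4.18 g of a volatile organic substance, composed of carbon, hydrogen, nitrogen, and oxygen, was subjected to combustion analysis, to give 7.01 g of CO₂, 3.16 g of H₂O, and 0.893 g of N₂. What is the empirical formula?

mol C = 7.01 g CO₂ ÷ 44.009 g/mol = 0.1593 mol
mol H = 2 × 3.16 g H₂O ÷ 18.015 g/mol = 0.3508 mol
mol N = 2 × 0.893 g N₂ ÷ 28.014 g/mol = 0.06375 mol
mass O = 4.18 − (1.913 + 0.3536 + 0.8930) = 1.020 g → mol O = 1.020 ÷ 15.999 = 0.06377 mol
Divide by the smallest (0.06375 mol): C 2.498, H 5.503, N 1.000, O 1.000
Multiplying each by 2 gives whole numbers: C 5.00, H 11.01, N 2.00, O 2.00

C5H11N2O2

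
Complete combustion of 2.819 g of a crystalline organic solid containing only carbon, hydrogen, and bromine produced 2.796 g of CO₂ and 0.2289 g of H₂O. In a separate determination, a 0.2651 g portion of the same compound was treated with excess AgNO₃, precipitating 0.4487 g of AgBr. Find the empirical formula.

mol C = 2.796 g CO₂ ÷ 44.009 g/mol = 0.063532 mol
mol H = 2 × 0.2289 g H₂O ÷ 18.015 g/mol = 0.025412 mol
From the AgBr data: mol Br per gram of compound = (0.4487 ÷ 187.772) ÷ 0.2651 = 0.0090140 mol/g, so in the 2.819 g combustion sample mol Br = 0.025410 mol
Divide by the smallest (0.025410 mol): C 2.500, H 1.000, Br 1.000
Multiplying each by 2 gives whole numbers: C 5.00, H 2.00, Br 2.00

C5H2Br2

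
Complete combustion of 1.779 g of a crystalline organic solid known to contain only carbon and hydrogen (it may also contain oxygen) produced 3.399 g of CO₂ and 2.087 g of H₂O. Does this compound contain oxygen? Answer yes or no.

mol C = 3.399 g CO₂ ÷ 44.009 g/mol = 0.077234 mol
mol H = 2 × 2.087 g H₂O ÷ 18.015 g/mol = 0.23170 mol
C and H account for only 1.1612 g of the 1.779 g sample; the remaining 0.61779 g must be oxygen.

yes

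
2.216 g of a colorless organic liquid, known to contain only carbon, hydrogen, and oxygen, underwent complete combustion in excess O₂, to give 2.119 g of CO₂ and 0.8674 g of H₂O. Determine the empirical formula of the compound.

CH2O2

mol C = 2.119 g CO₂ ÷ 44.009 g/mol = 0.048149 mol
mol H = 2 × 0.8674 g H₂O ÷ 18.015 g/mol = 0.096298 mol
mass O = 2.216 − (0.57832 + 0.097068) = 1.5406 g → mol O = 1.5406 ÷ 15.999 = 0.096294 mol
Divide by the smallest (0.048149 mol): C 1.000, H 2.000, O 2.000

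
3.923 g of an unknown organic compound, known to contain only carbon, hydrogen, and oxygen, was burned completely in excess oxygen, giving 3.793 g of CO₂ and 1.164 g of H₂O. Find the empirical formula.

mol C = 3.793 g CO₂ ÷ 44.009 g/mol = 0.086187 mol
mol H = 2 × 1.164 g H₂O ÷ 18.015 g/mol = 0.12923 mol
mass O = 3.923 − (1.0352 + 0.13026) = 2.7575 g → mol O = 2.7575 ÷ 15.999 = 0.17236 mol
Divide by the smallest (0.086187 mol): C 1.000, H 1.499, O 2.000
Multiplying each by 2 gives whole numbers: C 2.00, H 3.00, O 4.00

C2H3O4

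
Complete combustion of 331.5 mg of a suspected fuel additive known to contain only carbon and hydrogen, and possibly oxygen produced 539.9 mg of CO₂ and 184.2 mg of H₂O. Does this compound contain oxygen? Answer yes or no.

yes

mol C = 0.5399 g CO₂ ÷ 44.009 g/mol = 0.012268 mol
mol H = 2 × 0.1842 g H₂O ÷ 18.015 g/mol = 0.020450 mol
C and H account for only 0.16796 g of the 0.3315 g sample; the remaining 0.16354 g must be oxygen.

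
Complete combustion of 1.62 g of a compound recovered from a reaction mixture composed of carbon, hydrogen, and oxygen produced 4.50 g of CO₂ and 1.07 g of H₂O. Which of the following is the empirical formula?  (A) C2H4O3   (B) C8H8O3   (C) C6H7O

mol C = 4.50 g CO₂ ÷ 44.009 g/mol = 0.1023 mol
mol H = 2 × 1.07 g H₂O ÷ 18.015 g/mol = 0.1188 mol
mass O = 1.62 − (1.228 + 0.1197) = 0.2721 g → mol O = 0.2721 ÷ 15.999 = 0.01701 mol
Divide by the smallest (0.01701 mol): C 6.012, H 6.984, O 1.000

(C) C6H7O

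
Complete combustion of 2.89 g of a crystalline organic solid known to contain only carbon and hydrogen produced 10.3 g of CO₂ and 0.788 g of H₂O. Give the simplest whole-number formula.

C8H3

mol C = 10.3 g CO₂ ÷ 44.009 g/mol = 0.2340 mol
mol H = 2 × 0.788 g H₂O ÷ 18.015 g/mol = 0.08748 mol
Divide by the smallest (0.08748 mol): C 2.675, H 1.000
Multiplying each by 3 gives whole numbers: C 8.03, H 3.00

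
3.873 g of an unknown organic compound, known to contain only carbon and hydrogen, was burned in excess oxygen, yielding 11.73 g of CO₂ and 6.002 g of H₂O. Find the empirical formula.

C2H5

mol C = 11.73 g CO₂ ÷ 44.009 g/mol = 0.26654 mol
mol H = 2 × 6.002 g H₂O ÷ 18.015 g/mol = 0.66633 mol
Divide by the smallest (0.26654 mol): C 1.000, H 2.500
Multiplying each by 2 gives whole numbers: C 2.00, H 5.00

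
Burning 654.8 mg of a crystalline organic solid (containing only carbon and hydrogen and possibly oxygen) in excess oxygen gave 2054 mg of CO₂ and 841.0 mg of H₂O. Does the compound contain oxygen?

mol C = 2.054 g CO₂ ÷ 44.009 g/mol = 0.046672 mol
mol H = 2 × 0.8410 g H₂O ÷ 18.015 g/mol = 0.093367 mol
C and H together account for 0.65469 g — essentially the entire 0.6548 g sample — so the compound contains no oxygen.

no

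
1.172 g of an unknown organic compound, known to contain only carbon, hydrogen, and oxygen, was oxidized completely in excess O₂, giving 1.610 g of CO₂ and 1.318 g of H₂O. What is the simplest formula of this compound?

CH4O

mol C = 1.610 g CO₂ ÷ 44.009 g/mol = 0.036583 mol
mol H = 2 × 1.318 g H₂O ÷ 18.015 g/mol = 0.14632 mol
mass O = 1.172 − (0.43940 + 0.14749) = 0.58510 g → mol O = 0.58510 ÷ 15.999 = 0.036571 mol
Divide by the smallest (0.036571 mol): C 1.000, H 4.001, O 1.000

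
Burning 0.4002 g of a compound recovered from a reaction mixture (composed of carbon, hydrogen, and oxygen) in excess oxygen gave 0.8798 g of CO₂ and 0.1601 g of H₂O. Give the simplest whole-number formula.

C9H8O4

mol C = 0.8798 g CO₂ ÷ 44.009 g/mol = 0.019991 mol
mol H = 2 × 0.1601 g H₂O ÷ 18.015 g/mol = 0.017774 mol
mass O = 0.4002 − (0.24012 + 0.017916) = 0.14217 g → mol O = 0.14217 ÷ 15.999 = 0.0088860 mol
Divide by the smallest (0.0088860 mol): C 2.250, H 2.000, O 1.000
Multiplying each by 4 gives whole numbers: C 9.00, H 8.00, O 4.00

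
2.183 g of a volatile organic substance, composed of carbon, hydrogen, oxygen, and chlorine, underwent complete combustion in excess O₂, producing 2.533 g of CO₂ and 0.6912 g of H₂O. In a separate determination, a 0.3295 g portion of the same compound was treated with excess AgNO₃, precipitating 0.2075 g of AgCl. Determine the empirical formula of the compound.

C6H8ClO7

mol C = 2.533 g CO₂ ÷ 44.009 g/mol = 0.057556 mol
mol H = 2 × 0.6912 g H₂O ÷ 18.015 g/mol = 0.076736 mol
From the AgCl data: mol Cl per gram of compound = (0.2075 ÷ 143.318) ÷ 0.3295 = 0.0043940 mol/g, so in the 2.183 g combustion sample mol Cl = 0.0095921 mol
mass O = 2.183 − (0.69131 + 0.077350 + 0.34004) = 1.0743 g → mol O = 1.0743 ÷ 15.999 = 0.067148 mol
Divide by the smallest (0.0095921 mol): C 6.000, H 8.000, Cl 1.000, O 7.000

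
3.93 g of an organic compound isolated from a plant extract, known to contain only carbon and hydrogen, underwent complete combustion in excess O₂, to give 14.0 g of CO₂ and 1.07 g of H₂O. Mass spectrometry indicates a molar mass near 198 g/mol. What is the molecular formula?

C16H6

mol C = 14.0 g CO₂ ÷ 44.009 g/mol = 0.3181 mol
mol H = 2 × 1.07 g H₂O ÷ 18.015 g/mol = 0.1188 mol
Divide by the smallest (0.1188 mol): C 2.678, H 1.000
Multiplying each by 3 gives whole numbers: C 8.03, H 3.00
Empirical formula: C8H3
Empirical-formula mass = 99.11 g/mol; 198 ÷ 99.11 ≈ 2, so the molecular formula is C16H6.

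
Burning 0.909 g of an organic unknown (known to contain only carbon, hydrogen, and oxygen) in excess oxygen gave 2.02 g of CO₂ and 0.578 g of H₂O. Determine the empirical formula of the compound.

mol C = 2.02 g CO₂ ÷ 44.009 g/mol = 0.04590 mol
mol H = 2 × 0.578 g H₂O ÷ 18.015 g/mol = 0.06417 mol
mass O = 0.909 − (0.5513 + 0.06468) = 0.2930 g → mol O = 0.2930 ÷ 15.999 = 0.01831 mol
Divide by the smallest (0.01831 mol): C 2.506, H 3.504, O 1.000
Multiplying each by 2 gives whole numbers: C 5.01, H 7.01, O 2.00

C5H7O2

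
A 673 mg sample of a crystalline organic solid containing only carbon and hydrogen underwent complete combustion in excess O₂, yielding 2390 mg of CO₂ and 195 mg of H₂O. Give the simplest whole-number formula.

mol C = 2.39 g CO₂ ÷ 44.009 g/mol = 0.05431 mol
mol H = 2 × 0.195 g H₂O ÷ 18.015 g/mol = 0.02165 mol
Divide by the smallest (0.02165 mol): C 2.509, H 1.000
Multiplying each by 2 gives whole numbers: C 5.02, H 2.00

C5H2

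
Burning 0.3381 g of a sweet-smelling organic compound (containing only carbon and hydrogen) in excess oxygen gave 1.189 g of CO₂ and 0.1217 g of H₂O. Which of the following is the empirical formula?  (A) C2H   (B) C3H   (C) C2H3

mol C = 1.189 g CO₂ ÷ 44.009 g/mol = 0.027017 mol
mol H = 2 × 0.1217 g H₂O ÷ 18.015 g/mol = 0.013511 mol
Divide by the smallest (0.013511 mol): C 2.000, H 1.000

(A) C2H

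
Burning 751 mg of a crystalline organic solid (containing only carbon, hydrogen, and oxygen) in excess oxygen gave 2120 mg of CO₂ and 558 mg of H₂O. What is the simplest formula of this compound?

C7H9O

mol C = 2.12 g CO₂ ÷ 44.009 g/mol = 0.04817 mol
mol H = 2 × 0.558 g H₂O ÷ 18.015 g/mol = 0.06195 mol
mass O = 0.751 − (0.5786 + 0.06244) = 0.1100 g → mol O = 0.1100 ÷ 15.999 = 0.006873 mol
Divide by the smallest (0.006873 mol): C 7.009, H 9.013, O 1.000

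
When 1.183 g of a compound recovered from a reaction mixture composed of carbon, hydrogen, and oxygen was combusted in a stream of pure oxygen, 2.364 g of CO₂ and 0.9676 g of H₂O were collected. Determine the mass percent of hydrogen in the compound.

mol C = 2.364 g CO₂ ÷ 44.009 g/mol = 0.053716 mol
mol H = 2 × 0.9676 g H₂O ÷ 18.015 g/mol = 0.10742 mol
mass O = 1.183 − (0.64519 + 0.10828) = 0.42953 g → mol O = 0.42953 ÷ 15.999 = 0.026847 mol
mass % H = 0.10828 g ÷ 1.183 g × 100%

9.15%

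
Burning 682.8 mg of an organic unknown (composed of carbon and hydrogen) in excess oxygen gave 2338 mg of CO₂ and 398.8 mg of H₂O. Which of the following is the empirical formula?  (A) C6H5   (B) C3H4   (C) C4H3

(A) C6H5

mol C = 2.338 g CO₂ ÷ 44.009 g/mol = 0.053125 mol
mol H = 2 × 0.3988 g H₂O ÷ 18.015 g/mol = 0.044274 mol
Divide by the smallest (0.044274 mol): C 1.200, H 1.000
Multiplying each by 5 gives whole numbers: C 6.00, H 5.00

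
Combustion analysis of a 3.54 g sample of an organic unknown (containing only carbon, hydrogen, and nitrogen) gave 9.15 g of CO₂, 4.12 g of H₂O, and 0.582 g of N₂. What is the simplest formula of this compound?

C5H11N

mol C = 9.15 g CO₂ ÷ 44.009 g/mol = 0.2079 mol
mol H = 2 × 4.12 g H₂O ÷ 18.015 g/mol = 0.4574 mol
mol N = 2 × 0.582 g N₂ ÷ 28.014 g/mol = 0.04155 mol
Divide by the smallest (0.04155 mol): C 5.004, H 11.008, N 1.000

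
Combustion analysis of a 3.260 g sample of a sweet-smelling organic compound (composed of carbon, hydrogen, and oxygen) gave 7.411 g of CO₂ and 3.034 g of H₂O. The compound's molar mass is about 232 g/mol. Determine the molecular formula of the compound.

C12H24O4

mol C = 7.411 g CO₂ ÷ 44.009 g/mol = 0.16840 mol
mol H = 2 × 3.034 g H₂O ÷ 18.015 g/mol = 0.33683 mol
mass O = 3.260 − (2.0226 + 0.33953) = 0.89785 g → mol O = 0.89785 ÷ 15.999 = 0.056119 mol
Divide by the smallest (0.056119 mol): C 3.001, H 6.002, O 1.000
Empirical formula: C3H6O
Empirical-formula mass = 58.08 g/mol; 232 ÷ 58.08 ≈ 4, so the molecular formula is C12H24O4.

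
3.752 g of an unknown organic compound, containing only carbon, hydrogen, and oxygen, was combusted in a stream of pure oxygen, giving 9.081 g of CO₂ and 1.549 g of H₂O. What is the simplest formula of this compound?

C6H5O2

mol C = 9.081 g CO₂ ÷ 44.009 g/mol = 0.20634 mol
mol H = 2 × 1.549 g H₂O ÷ 18.015 g/mol = 0.17197 mol
mass O = 3.752 − (2.4784 + 0.17334) = 1.1003 g → mol O = 1.1003 ÷ 15.999 = 0.068770 mol
Divide by the smallest (0.068770 mol): C 3.000, H 2.501, O 1.000
Multiplying each by 2 gives whole numbers: C 6.00, H 5.00, O 2.00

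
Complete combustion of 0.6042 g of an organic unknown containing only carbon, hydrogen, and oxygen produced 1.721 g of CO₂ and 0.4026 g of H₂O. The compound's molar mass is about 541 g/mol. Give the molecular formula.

mol C = 1.721 g CO₂ ÷ 44.009 g/mol = 0.039106 mol
mol H = 2 × 0.4026 g H₂O ÷ 18.015 g/mol = 0.044696 mol
mass O = 0.6042 − (0.46970 + 0.045054) = 0.089449 g → mol O = 0.089449 ÷ 15.999 = 0.0055909 mol
Divide by the smallest (0.0055909 mol): C 6.995, H 7.994, O 1.000
Empirical formula: C7H8O
Empirical-formula mass = 108.14 g/mol; 541 ÷ 108.14 ≈ 5, so the molecular formula is C35H40O5.

C35H40O5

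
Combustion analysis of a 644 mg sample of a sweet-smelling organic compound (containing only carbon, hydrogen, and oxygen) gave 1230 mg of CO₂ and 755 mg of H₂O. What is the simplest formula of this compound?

mol C = 1.23 g CO₂ ÷ 44.009 g/mol = 0.02795 mol
mol H = 2 × 0.755 g H₂O ÷ 18.015 g/mol = 0.08382 mol
mass O = 0.644 − (0.3357 + 0.08449) = 0.2238 g → mol O = 0.2238 ÷ 15.999 = 0.01399 mol
Divide by the smallest (0.01399 mol): C 1.998, H 5.992, O 1.000

C2H6O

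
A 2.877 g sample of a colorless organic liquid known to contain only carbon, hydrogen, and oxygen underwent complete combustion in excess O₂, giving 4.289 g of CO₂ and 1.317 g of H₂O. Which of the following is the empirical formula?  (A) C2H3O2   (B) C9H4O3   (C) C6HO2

(A) C2H3O2

mol C = 4.289 g CO₂ ÷ 44.009 g/mol = 0.097457 mol
mol H = 2 × 1.317 g H₂O ÷ 18.015 g/mol = 0.14621 mol
mass O = 2.877 − (1.1706 + 0.14738) = 1.5591 g → mol O = 1.5591 ÷ 15.999 = 0.097447 mol
Divide by the smallest (0.097447 mol): C 1.000, H 1.500, O 1.000
Multiplying each by 2 gives whole numbers: C 2.00, H 3.00, O 2.00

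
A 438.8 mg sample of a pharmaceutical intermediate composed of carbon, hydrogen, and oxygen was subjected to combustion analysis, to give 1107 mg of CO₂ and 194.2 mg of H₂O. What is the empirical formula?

C7H6O2

mol C = 1.107 g CO₂ ÷ 44.009 g/mol = 0.025154 mol
mol H = 2 × 0.1942 g H₂O ÷ 18.015 g/mol = 0.021560 mol
mass O = 0.4388 − (0.30212 + 0.021732) = 0.11494 g → mol O = 0.11494 ÷ 15.999 = 0.0071844 mol
Divide by the smallest (0.0071844 mol): C 3.501, H 3.001, O 1.000
Multiplying each by 2 gives whole numbers: C 7.00, H 6.00, O 2.00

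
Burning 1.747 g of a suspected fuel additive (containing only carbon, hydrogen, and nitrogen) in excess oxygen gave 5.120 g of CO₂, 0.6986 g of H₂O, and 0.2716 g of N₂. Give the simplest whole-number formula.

mol C = 5.120 g CO₂ ÷ 44.009 g/mol = 0.11634 mol
mol H = 2 × 0.6986 g H₂O ÷ 18.015 g/mol = 0.077558 mol
mol N = 2 × 0.2716 g N₂ ÷ 28.014 g/mol = 0.019390 mol
Divide by the smallest (0.019390 mol): C 6.000, H 4.000, N 1.000

C6H4N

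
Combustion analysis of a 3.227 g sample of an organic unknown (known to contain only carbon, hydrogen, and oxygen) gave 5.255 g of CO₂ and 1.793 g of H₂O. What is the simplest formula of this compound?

C6H10O5

mol C = 5.255 g CO₂ ÷ 44.009 g/mol = 0.11941 mol
mol H = 2 × 1.793 g H₂O ÷ 18.015 g/mol = 0.19906 mol
mass O = 3.227 − (1.4342 + 0.20065) = 1.5921 g → mol O = 1.5921 ÷ 15.999 = 0.099516 mol
Divide by the smallest (0.099516 mol): C 1.200, H 2.000, O 1.000
Multiplying each by 5 gives whole numbers: C 6.00, H 10.00, O 5.00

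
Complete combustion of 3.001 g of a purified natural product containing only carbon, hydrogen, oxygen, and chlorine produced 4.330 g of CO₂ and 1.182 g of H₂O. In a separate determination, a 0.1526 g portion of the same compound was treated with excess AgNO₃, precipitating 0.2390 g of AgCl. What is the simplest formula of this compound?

C3H4ClO

mol C = 4.330 g CO₂ ÷ 44.009 g/mol = 0.098389 mol
mol H = 2 × 1.182 g H₂O ÷ 18.015 g/mol = 0.13122 mol
From the AgCl data: mol Cl per gram of compound = (0.2390 ÷ 143.318) ÷ 0.1526 = 0.010928 mol/g, so in the 3.001 g combustion sample mol Cl = 0.032795 mol
mass O = 3.001 − (1.1817 + 0.13227 + 1.1626) = 0.52439 g → mol O = 0.52439 ÷ 15.999 = 0.032776 mol
Divide by the smallest (0.032776 mol): C 3.002, H 4.004, Cl 1.001, O 1.000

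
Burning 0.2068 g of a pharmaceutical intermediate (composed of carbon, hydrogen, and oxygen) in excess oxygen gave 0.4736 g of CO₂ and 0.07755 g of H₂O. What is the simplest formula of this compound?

mol C = 0.4736 g CO₂ ÷ 44.009 g/mol = 0.010761 mol
mol H = 2 × 0.07755 g H₂O ÷ 18.015 g/mol = 0.0086095 mol
mass O = 0.2068 − (0.12926 + 0.0086784) = 0.068866 g → mol O = 0.068866 ÷ 15.999 = 0.0043044 mol
Divide by the smallest (0.0043044 mol): C 2.500, H 2.000, O 1.000
Multiplying each by 2 gives whole numbers: C 5.00, H 4.00, O 2.00

C5H4O2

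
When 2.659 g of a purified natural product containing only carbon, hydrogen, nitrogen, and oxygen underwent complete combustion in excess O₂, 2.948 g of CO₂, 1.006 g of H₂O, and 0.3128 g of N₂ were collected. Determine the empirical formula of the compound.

C3H5NO4

mol C = 2.948 g CO₂ ÷ 44.009 g/mol = 0.066986 mol
mol H = 2 × 1.006 g H₂O ÷ 18.015 g/mol = 0.11168 mol
mol N = 2 × 0.3128 g N₂ ÷ 28.014 g/mol = 0.022332 mol
mass O = 2.659 − (0.80457 + 0.11258 + 0.31280) = 1.4290 g → mol O = 1.4290 ÷ 15.999 = 0.089321 mol
Divide by the smallest (0.022332 mol): C 3.000, H 5.001, N 1.000, O 4.000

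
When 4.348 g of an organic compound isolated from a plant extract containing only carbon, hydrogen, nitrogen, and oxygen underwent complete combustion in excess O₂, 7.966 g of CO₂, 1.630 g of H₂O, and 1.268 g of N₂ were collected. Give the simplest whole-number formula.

mol C = 7.966 g CO₂ ÷ 44.009 g/mol = 0.18101 mol
mol H = 2 × 1.630 g H₂O ÷ 18.015 g/mol = 0.18096 mol
mol N = 2 × 1.268 g N₂ ÷ 28.014 g/mol = 0.090526 mol
mass O = 4.348 − (2.1741 + 0.18241 + 1.2680) = 0.72350 g → mol O = 0.72350 ÷ 15.999 = 0.045222 mol
Divide by the smallest (0.045222 mol): C 4.003, H 4.002, N 2.002, O 1.000

C4H4N2O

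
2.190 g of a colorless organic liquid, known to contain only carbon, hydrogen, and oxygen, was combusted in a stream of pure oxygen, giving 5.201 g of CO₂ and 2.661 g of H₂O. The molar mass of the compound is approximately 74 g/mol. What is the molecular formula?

C4H10O

mol C = 5.201 g CO₂ ÷ 44.009 g/mol = 0.11818 mol
mol H = 2 × 2.661 g H₂O ÷ 18.015 g/mol = 0.29542 mol
mass O = 2.190 − (1.4195 + 0.29778) = 0.47275 g → mol O = 0.47275 ÷ 15.999 = 0.029549 mol
Divide by the smallest (0.029549 mol): C 3.999, H 9.998, O 1.000
Empirical formula: C4H10O
Empirical-formula mass = 74.12 g/mol; 74 ÷ 74.12 ≈ 1, so the molecular formula is C4H10O.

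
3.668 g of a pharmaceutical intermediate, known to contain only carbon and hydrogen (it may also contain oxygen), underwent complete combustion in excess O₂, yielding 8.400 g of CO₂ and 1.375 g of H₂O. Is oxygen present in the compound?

yes

mol C = 8.400 g CO₂ ÷ 44.009 g/mol = 0.19087 mol
mol H = 2 × 1.375 g H₂O ÷ 18.015 g/mol = 0.15265 mol
C and H account for only 2.4464 g of the 3.668 g sample; the remaining 1.2216 g must be oxygen.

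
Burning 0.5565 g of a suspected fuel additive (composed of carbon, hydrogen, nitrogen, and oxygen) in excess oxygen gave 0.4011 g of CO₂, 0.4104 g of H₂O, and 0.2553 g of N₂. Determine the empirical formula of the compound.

mol C = 0.4011 g CO₂ ÷ 44.009 g/mol = 0.0091140 mol
mol H = 2 × 0.4104 g H₂O ÷ 18.015 g/mol = 0.045562 mol
mol N = 2 × 0.2553 g N₂ ÷ 28.014 g/mol = 0.018227 mol
mass O = 0.5565 − (0.10947 + 0.045927 + 0.25530) = 0.14580 g → mol O = 0.14580 ÷ 15.999 = 0.0091134 mol
Divide by the smallest (0.0091134 mol): C 1.000, H 4.999, N 2.000, O 1.000

CH5N2O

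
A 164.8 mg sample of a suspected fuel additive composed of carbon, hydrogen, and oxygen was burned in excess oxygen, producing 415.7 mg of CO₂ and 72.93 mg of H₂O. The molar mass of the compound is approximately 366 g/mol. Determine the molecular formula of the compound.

mol C = 0.4157 g CO₂ ÷ 44.009 g/mol = 0.0094458 mol
mol H = 2 × 0.07293 g H₂O ÷ 18.015 g/mol = 0.0080966 mol
mass O = 0.1648 − (0.11345 + 0.0081614) = 0.043185 g → mol O = 0.043185 ÷ 15.999 = 0.0026992 mol
Divide by the smallest (0.0026992 mol): C 3.499, H 3.000, O 1.000
Multiplying each by 2 gives whole numbers: C 7.00, H 6.00, O 2.00
Empirical formula: C7H6O2
Empirical-formula mass = 122.12 g/mol; 366 ÷ 122.12 ≈ 3, so the molecular formula is C21H18O6.

C21H18O6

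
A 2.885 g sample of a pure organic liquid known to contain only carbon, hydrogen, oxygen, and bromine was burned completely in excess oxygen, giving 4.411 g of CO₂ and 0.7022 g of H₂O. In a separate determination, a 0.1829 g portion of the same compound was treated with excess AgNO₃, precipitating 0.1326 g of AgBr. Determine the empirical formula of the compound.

mol C = 4.411 g CO₂ ÷ 44.009 g/mol = 0.10023 mol
mol H = 2 × 0.7022 g H₂O ÷ 18.015 g/mol = 0.077957 mol
From the AgBr data: mol Br per gram of compound = (0.1326 ÷ 187.772) ÷ 0.1829 = 0.0038610 mol/g, so in the 2.885 g combustion sample mol Br = 0.011139 mol
mass O = 2.885 − (1.2039 + 0.078581 + 0.89005) = 0.71251 g → mol O = 0.71251 ÷ 15.999 = 0.044535 mol
Divide by the smallest (0.011139 mol): C 8.998, H 6.999, Br 1.000, O 3.998

C9H7BrO4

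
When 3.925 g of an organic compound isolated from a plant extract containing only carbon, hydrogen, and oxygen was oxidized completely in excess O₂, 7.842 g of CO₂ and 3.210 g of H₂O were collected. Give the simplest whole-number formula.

mol C = 7.842 g CO₂ ÷ 44.009 g/mol = 0.17819 mol
mol H = 2 × 3.210 g H₂O ÷ 18.015 g/mol = 0.35637 mol
mass O = 3.925 − (2.1402 + 0.35922) = 1.4255 g → mol O = 1.4255 ÷ 15.999 = 0.089101 mol
Divide by the smallest (0.089101 mol): C 2.000, H 4.000, O 1.000

C2H4O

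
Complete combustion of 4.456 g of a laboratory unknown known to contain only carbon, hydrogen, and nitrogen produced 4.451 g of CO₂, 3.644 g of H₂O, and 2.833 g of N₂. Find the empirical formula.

mol C = 4.451 g CO₂ ÷ 44.009 g/mol = 0.10114 mol
mol H = 2 × 3.644 g H₂O ÷ 18.015 g/mol = 0.40455 mol
mol N = 2 × 2.833 g N₂ ÷ 28.014 g/mol = 0.20226 mol
Divide by the smallest (0.10114 mol): C 1.000, H 4.000, N 2.000

CH4N2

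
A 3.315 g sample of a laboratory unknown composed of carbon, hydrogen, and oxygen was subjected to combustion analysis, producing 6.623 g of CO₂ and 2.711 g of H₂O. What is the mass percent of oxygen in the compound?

36.32%

mol C = 6.623 g CO₂ ÷ 44.009 g/mol = 0.15049 mol
mol H = 2 × 2.711 g H₂O ÷ 18.015 g/mol = 0.30097 mol
mass O = 3.315 − (1.8076 + 0.30338) = 1.2041 g → mol O = 1.2041 ÷ 15.999 = 0.075259 mol
mass % O = 1.2041 g ÷ 3.315 g × 100%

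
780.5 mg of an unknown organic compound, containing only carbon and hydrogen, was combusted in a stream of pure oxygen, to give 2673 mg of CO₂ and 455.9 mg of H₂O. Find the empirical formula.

C6H5

mol C = 2.673 g CO₂ ÷ 44.009 g/mol = 0.060738 mol
mol H = 2 × 0.4559 g H₂O ÷ 18.015 g/mol = 0.050613 mol
Divide by the smallest (0.050613 mol): C 1.200, H 1.000
Multiplying each by 5 gives whole numbers: C 6.00, H 5.00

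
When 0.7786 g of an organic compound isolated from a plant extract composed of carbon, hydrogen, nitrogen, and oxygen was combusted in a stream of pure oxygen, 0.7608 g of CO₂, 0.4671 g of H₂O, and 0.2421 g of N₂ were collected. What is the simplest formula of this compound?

mol C = 0.7608 g CO₂ ÷ 44.009 g/mol = 0.017287 mol
mol H = 2 × 0.4671 g H₂O ÷ 18.015 g/mol = 0.051857 mol
mol N = 2 × 0.2421 g N₂ ÷ 28.014 g/mol = 0.017284 mol
mass O = 0.7786 − (0.20764 + 0.052272 + 0.24210) = 0.27659 g → mol O = 0.27659 ÷ 15.999 = 0.017288 mol
Divide by the smallest (0.017284 mol): C 1.000, H 3.000, N 1.000, O 1.000

CH3NO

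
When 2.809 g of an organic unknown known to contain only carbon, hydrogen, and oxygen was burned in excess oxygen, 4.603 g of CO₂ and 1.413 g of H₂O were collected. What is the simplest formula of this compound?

C6H9O5

mol C = 4.603 g CO₂ ÷ 44.009 g/mol = 0.10459 mol
mol H = 2 × 1.413 g H₂O ÷ 18.015 g/mol = 0.15687 mol
mass O = 2.809 − (1.2563 + 0.15812) = 1.3946 g → mol O = 1.3946 ÷ 15.999 = 0.087169 mol
Divide by the smallest (0.087169 mol): C 1.200, H 1.800, O 1.000
Multiplying each by 5 gives whole numbers: C 6.00, H 9.00, O 5.00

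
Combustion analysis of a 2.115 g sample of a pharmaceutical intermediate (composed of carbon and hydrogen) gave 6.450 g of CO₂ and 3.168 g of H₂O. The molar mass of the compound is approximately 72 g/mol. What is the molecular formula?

C5H12

mol C = 6.450 g CO₂ ÷ 44.009 g/mol = 0.14656 mol
mol H = 2 × 3.168 g H₂O ÷ 18.015 g/mol = 0.35171 mol
Divide by the smallest (0.14656 mol): C 1.000, H 2.400
Multiplying each by 5 gives whole numbers: C 5.00, H 12.00
Empirical formula: C5H12
Empirical-formula mass = 72.15 g/mol; 72 ÷ 72.15 ≈ 1, so the molecular formula is C5H12.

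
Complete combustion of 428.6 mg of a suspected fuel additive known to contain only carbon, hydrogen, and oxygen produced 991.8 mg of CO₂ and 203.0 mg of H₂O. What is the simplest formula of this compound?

mol C = 0.9918 g CO₂ ÷ 44.009 g/mol = 0.022536 mol
mol H = 2 × 0.2030 g H₂O ÷ 18.015 g/mol = 0.022537 mol
mass O = 0.4286 − (0.27068 + 0.022717) = 0.13520 g → mol O = 0.13520 ÷ 15.999 = 0.0084505 mol
Divide by the smallest (0.0084505 mol): C 2.667, H 2.667, O 1.000
Multiplying each by 3 gives whole numbers: C 8.00, H 8.00, O 3.00

C8H8O3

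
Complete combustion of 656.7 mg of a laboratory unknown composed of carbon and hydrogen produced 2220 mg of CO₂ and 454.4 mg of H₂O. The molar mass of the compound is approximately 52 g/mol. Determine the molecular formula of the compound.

C4H4

mol C = 2.220 g CO₂ ÷ 44.009 g/mol = 0.050444 mol
mol H = 2 × 0.4544 g H₂O ÷ 18.015 g/mol = 0.050447 mol
Divide by the smallest (0.050444 mol): C 1.000, H 1.000
Empirical formula: CH
Empirical-formula mass = 13.02 g/mol; 52 ÷ 13.02 ≈ 4, so the molecular formula is C4H4.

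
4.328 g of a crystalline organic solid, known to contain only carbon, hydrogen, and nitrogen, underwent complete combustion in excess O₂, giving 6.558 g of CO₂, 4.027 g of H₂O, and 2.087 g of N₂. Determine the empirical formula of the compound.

mol C = 6.558 g CO₂ ÷ 44.009 g/mol = 0.14901 mol
mol H = 2 × 4.027 g H₂O ÷ 18.015 g/mol = 0.44707 mol
mol N = 2 × 2.087 g N₂ ÷ 28.014 g/mol = 0.14900 mol
Divide by the smallest (0.14900 mol): C 1.000, H 3.001, N 1.000

CH3N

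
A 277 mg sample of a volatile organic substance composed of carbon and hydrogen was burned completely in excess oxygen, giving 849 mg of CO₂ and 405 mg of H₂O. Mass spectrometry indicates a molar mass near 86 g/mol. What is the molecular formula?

mol C = 0.849 g CO₂ ÷ 44.009 g/mol = 0.01929 mol
mol H = 2 × 0.405 g H₂O ÷ 18.015 g/mol = 0.04496 mol
Divide by the smallest (0.01929 mol): C 1.000, H 2.331
Multiplying each by 3 gives whole numbers: C 3.00, H 6.99
Empirical formula: C3H7
Empirical-formula mass = 43.09 g/mol; 86 ÷ 43.09 ≈ 2, so the molecular formula is C6H14.

C6H14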